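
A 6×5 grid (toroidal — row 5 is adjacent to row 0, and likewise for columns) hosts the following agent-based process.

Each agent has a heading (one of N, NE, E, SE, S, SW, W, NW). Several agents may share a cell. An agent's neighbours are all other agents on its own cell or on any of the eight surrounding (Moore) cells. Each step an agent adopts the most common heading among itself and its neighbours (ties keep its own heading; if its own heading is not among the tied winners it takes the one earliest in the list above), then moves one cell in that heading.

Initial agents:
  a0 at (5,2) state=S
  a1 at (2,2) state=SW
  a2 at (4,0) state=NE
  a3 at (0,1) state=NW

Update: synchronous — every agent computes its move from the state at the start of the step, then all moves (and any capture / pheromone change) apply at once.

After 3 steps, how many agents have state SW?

1

t=1: a0@(0,2):S a1@(3,1):SW a2@(3,1):NE a3@(5,0):NW
t=2: a0@(1,2):S a1@(4,0):SW a2@(2,2):NE a3@(4,4):NW
t=3: a0@(2,2):S a1@(5,4):SW a2@(1,3):NE a3@(3,3):NW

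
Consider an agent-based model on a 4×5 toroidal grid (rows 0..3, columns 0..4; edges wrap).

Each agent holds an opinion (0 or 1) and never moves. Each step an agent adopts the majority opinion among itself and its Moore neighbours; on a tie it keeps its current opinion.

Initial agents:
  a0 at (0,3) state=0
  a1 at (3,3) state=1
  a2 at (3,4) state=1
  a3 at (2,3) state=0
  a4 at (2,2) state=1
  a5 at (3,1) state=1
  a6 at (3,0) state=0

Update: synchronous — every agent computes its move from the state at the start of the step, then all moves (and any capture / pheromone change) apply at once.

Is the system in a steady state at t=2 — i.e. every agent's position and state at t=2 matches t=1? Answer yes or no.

t=1: a0@(0,3):1 a1@(3,3):1 a2@(3,4):0 a3@(2,3):1 a4@(2,2):1 a5@(3,1):1 a6@(3,0):1
t=2: a0@(0,3):1 a1@(3,3):1 a2@(3,4):1 a3@(2,3):1 a4@(2,2):1 a5@(3,1):1 a6@(3,0):1

no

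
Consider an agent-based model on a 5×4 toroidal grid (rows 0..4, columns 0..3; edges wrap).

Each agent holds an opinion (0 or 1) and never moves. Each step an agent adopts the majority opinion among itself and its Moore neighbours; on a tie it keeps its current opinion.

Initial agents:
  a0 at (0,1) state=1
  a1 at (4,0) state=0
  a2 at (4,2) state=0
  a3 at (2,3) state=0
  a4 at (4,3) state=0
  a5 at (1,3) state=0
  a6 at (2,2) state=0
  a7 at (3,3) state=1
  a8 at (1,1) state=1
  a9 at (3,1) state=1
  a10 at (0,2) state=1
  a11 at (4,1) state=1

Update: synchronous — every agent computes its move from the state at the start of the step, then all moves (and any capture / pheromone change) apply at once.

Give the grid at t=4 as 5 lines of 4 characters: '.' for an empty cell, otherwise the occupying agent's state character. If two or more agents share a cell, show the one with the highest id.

t=1: a0@(0,1):1 a1@(4,0):1 a2@(4,2):1 a3@(2,3):0 a4@(4,3):0 a5@(1,3):0 a6@(2,2):0 a7@(3,3):0 a8@(1,1):1 a9@(3,1):0 a10@(0,2):1 a11@(4,1):1
t=2: a0@(0,1):1 a1@(4,0):1 a2@(4,2):1 a3@(2,3):0 a4@(4,3):1 a5@(1,3):0 a6@(2,2):0 a7@(3,3):0 a8@(1,1):1 a9@(3,1):1 a10@(0,2):1 a11@(4,1):1
t=3: (unchanged — steady state)

.11.
.1.0
..00
.1.0
1111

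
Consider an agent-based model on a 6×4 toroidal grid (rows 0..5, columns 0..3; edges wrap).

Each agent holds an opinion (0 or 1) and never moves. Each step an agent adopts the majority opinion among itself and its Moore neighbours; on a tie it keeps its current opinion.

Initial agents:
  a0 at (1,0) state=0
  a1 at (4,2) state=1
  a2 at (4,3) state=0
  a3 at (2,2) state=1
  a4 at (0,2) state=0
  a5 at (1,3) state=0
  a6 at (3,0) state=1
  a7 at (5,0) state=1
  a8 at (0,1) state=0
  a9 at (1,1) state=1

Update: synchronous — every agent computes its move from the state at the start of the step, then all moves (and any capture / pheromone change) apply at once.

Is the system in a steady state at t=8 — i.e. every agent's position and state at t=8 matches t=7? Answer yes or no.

t=1: a0@(1,0):0 a1@(4,2):1 a2@(4,3):1 a3@(2,2):1 a4@(0,2):0 a5@(1,3):0 a6@(3,0):1 a7@(5,0):0 a8@(0,1):0 a9@(1,1):0
t=2: a0@(1,0):0 a1@(4,2):1 a2@(4,3):1 a3@(2,2):0 a4@(0,2):0 a5@(1,3):0 a6@(3,0):1 a7@(5,0):0 a8@(0,1):0 a9@(1,1):0
t=3: (unchanged — steady state)

yes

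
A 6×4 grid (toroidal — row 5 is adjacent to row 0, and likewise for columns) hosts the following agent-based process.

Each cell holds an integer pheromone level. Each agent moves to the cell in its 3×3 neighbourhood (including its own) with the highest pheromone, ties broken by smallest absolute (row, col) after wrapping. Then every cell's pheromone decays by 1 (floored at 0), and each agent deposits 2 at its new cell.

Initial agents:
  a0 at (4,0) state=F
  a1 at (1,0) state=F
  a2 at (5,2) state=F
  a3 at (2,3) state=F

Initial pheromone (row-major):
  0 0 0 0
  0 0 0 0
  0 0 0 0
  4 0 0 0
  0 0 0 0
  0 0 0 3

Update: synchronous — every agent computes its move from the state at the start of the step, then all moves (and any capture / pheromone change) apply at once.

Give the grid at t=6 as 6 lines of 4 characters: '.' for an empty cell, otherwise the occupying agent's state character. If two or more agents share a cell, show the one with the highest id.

t=1: a0@(3,0) a1@(0,0) a2@(5,3) a3@(3,0) | pheromone: 2 0 0 0 / 0 0 0 0 / 0 0 0 0 / 7 0 0 0 / 0 0 0 0 / 0 0 0 4
t=2: a0@(3,0) a1@(5,3) a2@(5,3) a3@(3,0) | pheromone: 1 0 0 0 / 0 0 0 0 / 0 0 0 0 / 10 0 0 0 / 0 0 0 0 / 0 0 0 7
t=3: a0@(3,0) a1@(5,3) a2@(5,3) a3@(3,0) | pheromone: 0 0 0 0 / 0 0 0 0 / 0 0 0 0 / 13 0 0 0 / 0 0 0 0 / 0 0 0 10
t=4: a0@(3,0) a1@(5,3) a2@(5,3) a3@(3,0) | pheromone: 0 0 0 0 / 0 0 0 0 / 0 0 0 0 / 16 0 0 0 / 0 0 0 0 / 0 0 0 13
t=5: a0@(3,0) a1@(5,3) a2@(5,3) a3@(3,0) | pheromone: 0 0 0 0 / 0 0 0 0 / 0 0 0 0 / 19 0 0 0 / 0 0 0 0 / 0 0 0 16
t=6: a0@(3,0) a1@(5,3) a2@(5,3) a3@(3,0) | pheromone: 0 0 0 0 / 0 0 0 0 / 0 0 0 0 / 22 0 0 0 / 0 0 0 0 / 0 0 0 19

....
....
....
F...
....
...F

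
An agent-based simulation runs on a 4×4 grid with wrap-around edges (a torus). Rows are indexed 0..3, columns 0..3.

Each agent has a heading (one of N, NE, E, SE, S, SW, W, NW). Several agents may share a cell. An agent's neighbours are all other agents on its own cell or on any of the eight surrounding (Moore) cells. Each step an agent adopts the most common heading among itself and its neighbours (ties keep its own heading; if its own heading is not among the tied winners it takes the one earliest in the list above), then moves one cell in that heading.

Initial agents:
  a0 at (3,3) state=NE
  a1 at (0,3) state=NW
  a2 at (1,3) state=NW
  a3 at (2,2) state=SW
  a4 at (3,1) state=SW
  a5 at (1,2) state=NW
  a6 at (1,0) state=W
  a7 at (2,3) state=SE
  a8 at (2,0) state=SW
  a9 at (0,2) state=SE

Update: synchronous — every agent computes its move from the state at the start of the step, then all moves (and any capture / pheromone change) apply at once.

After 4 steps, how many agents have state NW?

10

t=1: a0@(0,0):SE a1@(3,2):NW a2@(0,2):NW a3@(3,1):SW a4@(0,0):SW a5@(0,1):NW a6@(0,3):NW a7@(3,2):SW a8@(3,3):SW a9@(3,1):NW
t=2: a0@(1,3):SW a1@(2,1):NW a2@(3,1):NW a3@(2,0):NW a4@(1,3):SW a5@(3,0):NW a6@(3,2):NW a7@(2,1):NW a8@(0,2):SW a9@(2,0):NW
t=3: a0@(2,2):SW a1@(1,0):NW a2@(2,0):NW a3@(1,3):NW a4@(2,2):SW a5@(2,3):NW a6@(2,1):NW a7@(1,0):NW a8@(1,1):SW a9@(1,3):NW
t=4: a0@(1,1):NW a1@(0,3):NW a2@(1,3):NW a3@(0,2):NW a4@(1,1):NW a5@(1,2):NW a6@(1,0):NW a7@(0,3):NW a8@(0,0):NW a9@(0,2):NW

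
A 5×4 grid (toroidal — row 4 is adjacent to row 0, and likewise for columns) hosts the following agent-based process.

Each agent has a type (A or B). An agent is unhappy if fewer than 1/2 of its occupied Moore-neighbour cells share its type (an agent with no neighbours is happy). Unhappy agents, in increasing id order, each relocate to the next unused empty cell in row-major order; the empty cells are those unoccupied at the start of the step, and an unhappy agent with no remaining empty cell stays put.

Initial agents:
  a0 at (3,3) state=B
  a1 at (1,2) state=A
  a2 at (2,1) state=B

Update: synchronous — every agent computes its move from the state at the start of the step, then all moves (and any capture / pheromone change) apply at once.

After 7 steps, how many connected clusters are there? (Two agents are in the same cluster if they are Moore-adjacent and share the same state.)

3

t=1: a0@(3,3):B a1@(0,0):A a2@(0,1):B
t=2: a0@(3,3):B a1@(0,2):A a2@(0,3):B
t=3: a0@(3,3):B a1@(0,0):A a2@(0,1):B
t=4: a0@(3,3):B a1@(0,2):A a2@(0,3):B
t=5: a0@(3,3):B a1@(0,0):A a2@(0,1):B
t=6: a0@(3,3):B a1@(0,2):A a2@(0,3):B
t=7: a0@(3,3):B a1@(0,0):A a2@(0,1):B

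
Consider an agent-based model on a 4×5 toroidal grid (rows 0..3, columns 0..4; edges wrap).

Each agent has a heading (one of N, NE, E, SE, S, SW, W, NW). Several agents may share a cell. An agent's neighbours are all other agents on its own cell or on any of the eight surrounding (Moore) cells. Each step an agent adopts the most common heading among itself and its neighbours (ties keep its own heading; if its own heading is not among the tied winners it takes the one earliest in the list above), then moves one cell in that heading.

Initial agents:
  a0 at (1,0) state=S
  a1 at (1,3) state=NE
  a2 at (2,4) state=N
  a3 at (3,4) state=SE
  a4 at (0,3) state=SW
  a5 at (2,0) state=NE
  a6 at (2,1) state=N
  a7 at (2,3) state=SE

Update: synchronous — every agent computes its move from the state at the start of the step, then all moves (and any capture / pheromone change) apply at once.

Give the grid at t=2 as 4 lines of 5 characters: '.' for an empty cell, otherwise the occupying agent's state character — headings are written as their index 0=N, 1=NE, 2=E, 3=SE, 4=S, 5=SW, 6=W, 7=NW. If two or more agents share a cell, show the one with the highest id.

30...
.....
.5...
0....

t=1: a0@(0,0):N a1@(0,4):NE a2@(1,0):NE a3@(0,0):SE a4@(1,2):SW a5@(1,0):N a6@(1,1):N a7@(3,4):SE
t=2: a0@(3,0):N a1@(3,0):NE a2@(0,0):N a3@(3,0):N a4@(2,1):SW a5@(0,0):N a6@(0,1):N a7@(0,0):SE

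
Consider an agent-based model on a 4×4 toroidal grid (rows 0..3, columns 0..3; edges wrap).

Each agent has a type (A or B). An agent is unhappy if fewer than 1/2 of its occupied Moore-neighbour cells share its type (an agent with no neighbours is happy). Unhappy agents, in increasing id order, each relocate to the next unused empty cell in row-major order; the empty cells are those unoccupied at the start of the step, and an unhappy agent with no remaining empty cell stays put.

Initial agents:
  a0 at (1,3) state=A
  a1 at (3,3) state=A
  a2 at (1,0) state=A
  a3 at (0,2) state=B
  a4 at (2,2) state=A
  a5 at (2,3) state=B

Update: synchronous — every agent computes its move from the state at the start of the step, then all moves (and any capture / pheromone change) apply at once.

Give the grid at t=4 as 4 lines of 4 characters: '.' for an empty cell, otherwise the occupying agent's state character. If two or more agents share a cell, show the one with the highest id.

t=1: a0@(1,3):A a1@(0,0):A a2@(1,0):A a3@(0,1):B a4@(2,2):A a5@(0,3):B
t=2: a0@(1,3):A a1@(0,0):A a2@(1,0):A a3@(0,2):B a4@(2,2):A a5@(1,1):B
t=3: a0@(1,3):A a1@(0,0):A a2@(1,0):A a3@(0,2):B a4@(2,2):A a5@(0,1):B
t=4: a0@(1,3):A a1@(0,0):A a2@(1,0):A a3@(0,2):B a4@(2,2):A a5@(0,3):B

A.BB
A..A
..A.
....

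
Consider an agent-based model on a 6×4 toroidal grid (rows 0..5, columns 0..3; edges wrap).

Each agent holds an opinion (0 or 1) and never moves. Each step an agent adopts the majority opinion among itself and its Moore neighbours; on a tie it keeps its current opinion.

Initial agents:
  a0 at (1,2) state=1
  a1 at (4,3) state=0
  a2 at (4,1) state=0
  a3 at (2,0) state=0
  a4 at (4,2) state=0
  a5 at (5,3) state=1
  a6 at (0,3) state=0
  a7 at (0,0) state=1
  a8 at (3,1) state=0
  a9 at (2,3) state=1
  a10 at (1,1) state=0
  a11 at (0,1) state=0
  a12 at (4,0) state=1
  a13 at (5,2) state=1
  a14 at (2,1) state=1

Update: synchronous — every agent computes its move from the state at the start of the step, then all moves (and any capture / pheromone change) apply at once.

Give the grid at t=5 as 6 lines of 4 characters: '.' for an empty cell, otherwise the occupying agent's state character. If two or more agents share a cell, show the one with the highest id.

00.0
.00.
00.1
.0..
0000
..00

t=1: a0@(1,2):1 a1@(4,3):1 a2@(4,1):0 a3@(2,0):0 a4@(4,2):0 a5@(5,3):1 a6@(0,3):1 a7@(0,0):0 a8@(3,1):0 a9@(2,3):1 a10@(1,1):0 a11@(0,1):1 a12@(4,0):0 a13@(5,2):0 a14@(2,1):0
t=2: a0@(1,2):1 a1@(4,3):0 a2@(4,1):0 a3@(2,0):0 a4@(4,2):0 a5@(5,3):0 a6@(0,3):1 a7@(0,0):1 a8@(3,1):0 a9@(2,3):1 a10@(1,1):0 a11@(0,1):0 a12@(4,0):0 a13@(5,2):1 a14@(2,1):0
t=3: a0@(1,2):1 a1@(4,3):0 a2@(4,1):0 a3@(2,0):0 a4@(4,2):0 a5@(5,3):0 a6@(0,3):1 a7@(0,0):0 a8@(3,1):0 a9@(2,3):1 a10@(1,1):0 a11@(0,1):1 a12@(4,0):0 a13@(5,2):0 a14@(2,1):0
t=4: a0@(1,2):1 a1@(4,3):0 a2@(4,1):0 a3@(2,0):0 a4@(4,2):0 a5@(5,3):0 a6@(0,3):0 a7@(0,0):0 a8@(3,1):0 a9@(2,3):1 a10@(1,1):0 a11@(0,1):0 a12@(4,0):0 a13@(5,2):0 a14@(2,1):0
t=5: a0@(1,2):0 a1@(4,3):0 a2@(4,1):0 a3@(2,0):0 a4@(4,2):0 a5@(5,3):0 a6@(0,3):0 a7@(0,0):0 a8@(3,1):0 a9@(2,3):1 a10@(1,1):0 a11@(0,1):0 a12@(4,0):0 a13@(5,2):0 a14@(2,1):0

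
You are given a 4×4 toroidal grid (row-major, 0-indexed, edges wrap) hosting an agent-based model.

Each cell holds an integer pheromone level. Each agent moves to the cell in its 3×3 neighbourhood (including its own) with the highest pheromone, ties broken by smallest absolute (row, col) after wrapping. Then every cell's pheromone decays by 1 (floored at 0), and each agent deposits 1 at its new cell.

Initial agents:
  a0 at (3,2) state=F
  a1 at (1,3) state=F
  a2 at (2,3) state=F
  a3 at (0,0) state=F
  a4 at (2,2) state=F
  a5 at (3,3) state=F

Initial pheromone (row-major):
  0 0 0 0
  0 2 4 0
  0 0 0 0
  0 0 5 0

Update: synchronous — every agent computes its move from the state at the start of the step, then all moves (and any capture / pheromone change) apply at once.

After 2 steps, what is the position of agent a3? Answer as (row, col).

(1, 2)

t=1: a0@(3,2) a1@(1,2) a2@(3,2) a3@(1,1) a4@(3,2) a5@(3,2) | pheromone: 0 0 0 0 / 0 2 4 0 / 0 0 0 0 / 0 0 8 0
t=2: a0@(3,2) a1@(1,2) a2@(3,2) a3@(1,2) a4@(3,2) a5@(3,2) | pheromone: 0 0 0 0 / 0 1 5 0 / 0 0 0 0 / 0 0 11 0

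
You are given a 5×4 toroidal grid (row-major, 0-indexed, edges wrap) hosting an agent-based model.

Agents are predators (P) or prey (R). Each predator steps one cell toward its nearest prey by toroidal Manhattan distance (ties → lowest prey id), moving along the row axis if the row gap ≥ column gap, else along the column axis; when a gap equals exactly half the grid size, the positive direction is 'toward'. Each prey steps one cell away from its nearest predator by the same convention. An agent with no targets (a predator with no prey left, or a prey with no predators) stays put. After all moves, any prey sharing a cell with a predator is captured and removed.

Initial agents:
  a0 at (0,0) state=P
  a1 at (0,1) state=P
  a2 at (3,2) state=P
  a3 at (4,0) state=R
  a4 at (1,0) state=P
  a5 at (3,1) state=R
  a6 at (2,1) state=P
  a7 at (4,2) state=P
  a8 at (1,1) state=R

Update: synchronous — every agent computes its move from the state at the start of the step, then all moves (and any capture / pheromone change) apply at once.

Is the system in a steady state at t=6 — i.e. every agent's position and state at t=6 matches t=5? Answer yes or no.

no

t=1: a0@(4,0):P a1@(1,1):P a2@(3,1):P a3@(3,0):R a4@(1,1):P a5@(3,0):R a6@(3,1):P a7@(4,3):P a8@(2,1):R
t=2: a0@(3,0):P a1@(2,1):P a2@(3,0):P a3@(2,0):R a4@(2,1):P a5@(2,0):R a6@(3,0):P a7@(3,3):P a8@(3,1):R
t=3: a0@(2,0):P a1@(2,0):P a2@(2,0):P a3@(1,0):R a4@(2,0):P a5@(1,0):R a6@(2,0):P a7@(2,3):P a8@(3,2):R
t=4: a0@(1,0):P a1@(1,0):P a2@(1,0):P a3@(0,0):R a4@(1,0):P a5@(0,0):R a6@(1,0):P a7@(1,3):P a8@(4,2):R
t=5: a0@(0,0):P a1@(0,0):P a2@(0,0):P a3@(4,0):R a4@(0,0):P a5@(4,0):R a6@(0,0):P a7@(0,3):P a8@(3,2):R
t=6: a0@(4,0):P a1@(4,0):P a2@(4,0):P a3@(3,0):R a4@(4,0):P a5@(3,0):R a6@(4,0):P a7@(4,3):P a8@(2,2):R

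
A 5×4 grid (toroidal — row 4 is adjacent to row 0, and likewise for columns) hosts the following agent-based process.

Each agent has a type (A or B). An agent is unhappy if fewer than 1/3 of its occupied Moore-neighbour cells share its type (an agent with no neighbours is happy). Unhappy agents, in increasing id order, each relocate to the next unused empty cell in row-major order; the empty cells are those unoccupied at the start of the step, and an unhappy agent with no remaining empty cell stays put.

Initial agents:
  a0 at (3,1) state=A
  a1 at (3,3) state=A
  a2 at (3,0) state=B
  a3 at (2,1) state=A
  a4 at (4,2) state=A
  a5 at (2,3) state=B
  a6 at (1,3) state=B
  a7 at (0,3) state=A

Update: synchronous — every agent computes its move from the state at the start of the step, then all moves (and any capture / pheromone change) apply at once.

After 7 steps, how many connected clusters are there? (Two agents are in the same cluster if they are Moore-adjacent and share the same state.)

t=1: a0@(3,1):A a1@(3,3):A a2@(0,0):B a3@(2,1):A a4@(4,2):A a5@(2,3):B a6@(1,3):B a7@(0,3):A
t=2: (unchanged — steady state)

2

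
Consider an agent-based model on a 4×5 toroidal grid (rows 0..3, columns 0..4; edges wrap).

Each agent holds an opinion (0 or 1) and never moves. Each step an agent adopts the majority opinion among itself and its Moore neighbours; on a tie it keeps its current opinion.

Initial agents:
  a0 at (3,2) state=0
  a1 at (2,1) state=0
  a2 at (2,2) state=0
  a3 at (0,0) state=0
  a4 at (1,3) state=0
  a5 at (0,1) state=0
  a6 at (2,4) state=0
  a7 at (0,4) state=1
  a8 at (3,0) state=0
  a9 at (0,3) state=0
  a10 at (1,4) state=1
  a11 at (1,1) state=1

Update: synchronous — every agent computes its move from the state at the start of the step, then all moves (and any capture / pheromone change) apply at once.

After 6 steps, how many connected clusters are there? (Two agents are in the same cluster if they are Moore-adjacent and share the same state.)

1

t=1: a0@(3,2):0 a1@(2,1):0 a2@(2,2):0 a3@(0,0):0 a4@(1,3):0 a5@(0,1):0 a6@(2,4):0 a7@(0,4):0 a8@(3,0):0 a9@(0,3):0 a10@(1,4):0 a11@(1,1):0
t=2: (unchanged — steady state)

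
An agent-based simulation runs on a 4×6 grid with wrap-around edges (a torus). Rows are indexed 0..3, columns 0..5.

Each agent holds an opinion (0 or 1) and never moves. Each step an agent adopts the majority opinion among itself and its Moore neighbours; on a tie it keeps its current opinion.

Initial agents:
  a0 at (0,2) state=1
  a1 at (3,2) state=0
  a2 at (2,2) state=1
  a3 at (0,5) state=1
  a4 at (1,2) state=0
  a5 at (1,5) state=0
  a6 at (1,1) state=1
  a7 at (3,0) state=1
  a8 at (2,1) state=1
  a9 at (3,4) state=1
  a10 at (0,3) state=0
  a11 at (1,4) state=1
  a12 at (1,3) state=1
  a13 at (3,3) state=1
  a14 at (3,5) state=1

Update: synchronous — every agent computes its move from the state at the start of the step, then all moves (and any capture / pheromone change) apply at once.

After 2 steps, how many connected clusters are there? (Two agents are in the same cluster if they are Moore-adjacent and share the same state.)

1

t=1: a0@(0,2):1 a1@(3,2):1 a2@(2,2):1 a3@(0,5):1 a4@(1,2):1 a5@(1,5):1 a6@(1,1):1 a7@(3,0):1 a8@(2,1):1 a9@(3,4):1 a10@(0,3):1 a11@(1,4):1 a12@(1,3):1 a13@(3,3):1 a14@(3,5):1
t=2: (unchanged — steady state)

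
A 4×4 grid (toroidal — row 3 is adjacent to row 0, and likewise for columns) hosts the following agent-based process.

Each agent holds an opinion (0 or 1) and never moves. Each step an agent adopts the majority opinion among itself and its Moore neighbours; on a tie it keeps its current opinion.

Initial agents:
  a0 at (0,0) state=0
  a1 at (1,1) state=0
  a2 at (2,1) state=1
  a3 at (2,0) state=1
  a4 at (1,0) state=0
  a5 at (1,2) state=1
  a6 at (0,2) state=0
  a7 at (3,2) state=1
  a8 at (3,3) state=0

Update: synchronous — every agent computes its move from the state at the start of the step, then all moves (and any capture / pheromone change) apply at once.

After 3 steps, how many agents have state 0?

6

t=1: a0@(0,0):0 a1@(1,1):0 a2@(2,1):1 a3@(2,0):0 a4@(1,0):0 a5@(1,2):1 a6@(0,2):0 a7@(3,2):1 a8@(3,3):0
t=2: (unchanged — steady state)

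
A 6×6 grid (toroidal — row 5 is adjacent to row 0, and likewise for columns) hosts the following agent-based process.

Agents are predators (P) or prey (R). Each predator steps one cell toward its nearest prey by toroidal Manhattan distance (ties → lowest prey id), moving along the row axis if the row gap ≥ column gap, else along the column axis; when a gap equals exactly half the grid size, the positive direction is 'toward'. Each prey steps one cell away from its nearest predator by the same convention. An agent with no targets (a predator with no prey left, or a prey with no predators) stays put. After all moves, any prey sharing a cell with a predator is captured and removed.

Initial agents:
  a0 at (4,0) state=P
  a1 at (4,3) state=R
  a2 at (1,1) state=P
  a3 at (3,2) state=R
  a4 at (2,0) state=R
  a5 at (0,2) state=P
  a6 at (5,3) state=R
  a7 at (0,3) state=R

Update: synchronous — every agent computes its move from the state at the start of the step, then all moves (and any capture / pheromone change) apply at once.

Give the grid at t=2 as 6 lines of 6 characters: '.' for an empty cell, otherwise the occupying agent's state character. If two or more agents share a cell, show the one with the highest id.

t=1: a0@(3,0):P a1@(4,2):R a2@(2,1):P a3@(3,3):R a4@(1,0):R a5@(0,3):P a6@(4,3):R a7@(0,4):R
t=2: a0@(2,0):P a1@(4,3):R a2@(1,1):P a3@(3,2):R a4@(0,0):R a5@(0,4):P a6@(3,3):R a7@(0,5):R

R...PR
.P....
P.....
..RR..
...R..
......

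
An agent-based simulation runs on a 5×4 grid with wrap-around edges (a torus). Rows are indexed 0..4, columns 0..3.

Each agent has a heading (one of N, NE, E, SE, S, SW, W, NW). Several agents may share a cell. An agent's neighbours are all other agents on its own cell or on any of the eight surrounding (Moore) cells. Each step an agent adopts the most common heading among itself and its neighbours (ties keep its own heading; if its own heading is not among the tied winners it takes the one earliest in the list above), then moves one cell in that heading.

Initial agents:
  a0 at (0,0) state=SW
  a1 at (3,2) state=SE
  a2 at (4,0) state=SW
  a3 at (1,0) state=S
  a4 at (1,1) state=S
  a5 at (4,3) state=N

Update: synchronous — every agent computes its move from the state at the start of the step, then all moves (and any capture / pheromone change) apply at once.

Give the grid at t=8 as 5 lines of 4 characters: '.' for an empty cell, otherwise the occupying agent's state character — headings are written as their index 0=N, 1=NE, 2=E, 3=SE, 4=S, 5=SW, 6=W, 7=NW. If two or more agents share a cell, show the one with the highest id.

....
5...
5..5
5...
44..

t=1: a0@(1,3):SW a1@(4,3):SE a2@(0,3):SW a3@(2,0):S a4@(2,1):S a5@(0,2):SW
t=2: a0@(2,2):SW a1@(0,2):SW a2@(1,2):SW a3@(3,0):S a4@(3,1):S a5@(1,1):SW
t=3: a0@(3,1):SW a1@(1,1):SW a2@(2,1):SW a3@(4,0):S a4@(4,1):S a5@(2,0):SW
t=4: a0@(4,0):SW a1@(2,0):SW a2@(3,0):SW a3@(0,0):S a4@(0,1):S a5@(3,3):SW
t=5: a0@(0,3):SW a1@(3,3):SW a2@(4,3):SW a3@(1,0):S a4@(1,1):S a5@(4,2):SW
t=6: a0@(1,2):SW a1@(4,2):SW a2@(0,2):SW a3@(2,0):S a4@(2,1):S a5@(0,1):SW
t=7: a0@(2,1):SW a1@(0,1):SW a2@(1,1):SW a3@(3,0):S a4@(3,1):S a5@(1,0):SW
t=8: a0@(3,0):SW a1@(1,0):SW a2@(2,0):SW a3@(4,0):S a4@(4,1):S a5@(2,3):SW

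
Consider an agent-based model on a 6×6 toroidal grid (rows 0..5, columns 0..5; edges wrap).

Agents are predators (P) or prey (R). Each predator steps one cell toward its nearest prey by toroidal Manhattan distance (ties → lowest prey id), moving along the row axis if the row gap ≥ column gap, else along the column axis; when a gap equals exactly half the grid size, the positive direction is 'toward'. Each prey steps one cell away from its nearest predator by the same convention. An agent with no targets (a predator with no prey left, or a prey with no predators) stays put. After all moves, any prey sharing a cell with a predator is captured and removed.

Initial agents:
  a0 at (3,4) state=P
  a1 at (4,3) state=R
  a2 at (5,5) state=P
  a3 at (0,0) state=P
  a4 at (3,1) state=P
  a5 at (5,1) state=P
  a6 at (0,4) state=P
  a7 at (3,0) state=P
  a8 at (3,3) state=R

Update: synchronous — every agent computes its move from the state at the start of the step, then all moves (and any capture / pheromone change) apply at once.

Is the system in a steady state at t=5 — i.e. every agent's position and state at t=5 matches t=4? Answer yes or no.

yes

t=1: a0@(3,3):P a1@(5,3):R a2@(5,4):P a3@(0,1):P a4@(3,2):P a5@(5,2):P a6@(5,4):P a7@(3,1):P
t=2: a0@(4,3):P a1@(5,2):R a2@(5,3):P a3@(0,2):P a4@(4,2):P a5@(5,3):P a6@(5,3):P a7@(4,1):P
t=3: a0@(5,3):P a2@(5,2):P a3@(5,2):P a4@(5,2):P a5@(5,2):P a6@(5,2):P a7@(5,1):P
t=4: (unchanged — steady state)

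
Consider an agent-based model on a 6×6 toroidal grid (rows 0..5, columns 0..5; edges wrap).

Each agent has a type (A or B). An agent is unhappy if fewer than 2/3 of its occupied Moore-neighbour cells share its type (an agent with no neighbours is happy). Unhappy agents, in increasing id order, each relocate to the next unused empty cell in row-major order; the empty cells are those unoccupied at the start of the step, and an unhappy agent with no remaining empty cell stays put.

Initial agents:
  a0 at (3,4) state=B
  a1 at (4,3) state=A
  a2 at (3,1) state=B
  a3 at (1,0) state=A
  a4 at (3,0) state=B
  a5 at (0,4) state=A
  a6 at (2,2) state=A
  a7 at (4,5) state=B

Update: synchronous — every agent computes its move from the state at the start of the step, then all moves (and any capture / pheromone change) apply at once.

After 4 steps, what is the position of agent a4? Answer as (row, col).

t=1: a0@(0,0):B a1@(0,1):A a2@(0,2):B a3@(1,0):A a4@(3,0):B a5@(0,4):A a6@(0,3):A a7@(4,5):B
t=2: a0@(0,5):B a1@(1,1):A a2@(1,2):B a3@(1,3):A a4@(3,0):B a5@(0,4):A a6@(1,4):A a7@(4,5):B
t=3: a0@(0,0):B a1@(0,1):A a2@(0,2):B a3@(1,3):A a4@(3,0):B a5@(0,4):A a6@(1,4):A a7@(4,5):B
t=4: a0@(0,3):B a1@(0,5):A a2@(1,0):B a3@(1,3):A a4@(3,0):B a5@(0,4):A a6@(1,4):A a7@(4,5):B

(3, 0)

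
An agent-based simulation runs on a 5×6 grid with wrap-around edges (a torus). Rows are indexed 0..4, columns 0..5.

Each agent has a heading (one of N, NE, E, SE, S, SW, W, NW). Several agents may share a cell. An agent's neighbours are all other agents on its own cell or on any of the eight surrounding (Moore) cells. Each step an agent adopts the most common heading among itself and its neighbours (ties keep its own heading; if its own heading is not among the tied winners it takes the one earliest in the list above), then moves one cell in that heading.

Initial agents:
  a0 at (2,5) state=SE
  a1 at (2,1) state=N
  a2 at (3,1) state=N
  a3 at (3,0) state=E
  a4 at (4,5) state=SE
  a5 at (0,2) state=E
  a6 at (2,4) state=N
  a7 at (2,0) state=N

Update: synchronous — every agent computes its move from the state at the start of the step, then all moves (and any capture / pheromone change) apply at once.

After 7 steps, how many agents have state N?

t=1: a0@(1,5):N a1@(1,1):N a2@(2,1):N a3@(2,0):N a4@(0,0):SE a5@(0,3):E a6@(1,4):N a7@(1,0):N
t=2: a0@(0,5):N a1@(0,1):N a2@(1,1):N a3@(1,0):N a4@(4,0):N a5@(0,4):E a6@(0,4):N a7@(0,0):N
t=3: a0@(4,5):N a1@(4,1):N a2@(0,1):N a3@(0,0):N a4@(3,0):N a5@(4,4):N a6@(4,4):N a7@(4,0):N
t=4: a0@(3,5):N a1@(3,1):N a2@(4,1):N a3@(4,0):N a4@(2,0):N a5@(3,4):N a6@(3,4):N a7@(3,0):N
t=5: a0@(2,5):N a1@(2,1):N a2@(3,1):N a3@(3,0):N a4@(1,0):N a5@(2,4):N a6@(2,4):N a7@(2,0):N
t=6: a0@(1,5):N a1@(1,1):N a2@(2,1):N a3@(2,0):N a4@(0,0):N a5@(1,4):N a6@(1,4):N a7@(1,0):N
t=7: a0@(0,5):N a1@(0,1):N a2@(1,1):N a3@(1,0):N a4@(4,0):N a5@(0,4):N a6@(0,4):N a7@(0,0):N

8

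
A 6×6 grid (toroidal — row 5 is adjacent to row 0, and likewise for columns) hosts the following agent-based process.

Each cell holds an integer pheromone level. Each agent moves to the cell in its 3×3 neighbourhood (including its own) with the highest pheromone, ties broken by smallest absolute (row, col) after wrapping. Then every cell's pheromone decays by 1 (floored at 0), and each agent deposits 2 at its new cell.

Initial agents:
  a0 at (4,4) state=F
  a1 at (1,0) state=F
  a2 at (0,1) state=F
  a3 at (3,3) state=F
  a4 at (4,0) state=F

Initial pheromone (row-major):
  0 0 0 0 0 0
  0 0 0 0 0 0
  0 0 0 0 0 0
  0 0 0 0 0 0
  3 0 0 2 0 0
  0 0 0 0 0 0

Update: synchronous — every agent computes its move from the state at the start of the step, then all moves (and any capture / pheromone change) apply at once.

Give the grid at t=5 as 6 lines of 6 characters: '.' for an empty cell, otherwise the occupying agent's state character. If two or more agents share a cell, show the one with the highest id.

F.....
......
......
......
F..F..
......

t=1: a0@(4,3) a1@(0,0) a2@(0,0) a3@(4,3) a4@(4,0) | pheromone: 4 0 0 0 0 0 / 0 0 0 0 0 0 / 0 0 0 0 0 0 / 0 0 0 0 0 0 / 4 0 0 5 0 0 / 0 0 0 0 0 0
t=2: a0@(4,3) a1@(0,0) a2@(0,0) a3@(4,3) a4@(4,0) | pheromone: 7 0 0 0 0 0 / 0 0 0 0 0 0 / 0 0 0 0 0 0 / 0 0 0 0 0 0 / 5 0 0 8 0 0 / 0 0 0 0 0 0
t=3: a0@(4,3) a1@(0,0) a2@(0,0) a3@(4,3) a4@(4,0) | pheromone: 10 0 0 0 0 0 / 0 0 0 0 0 0 / 0 0 0 0 0 0 / 0 0 0 0 0 0 / 6 0 0 11 0 0 / 0 0 0 0 0 0
t=4: a0@(4,3) a1@(0,0) a2@(0,0) a3@(4,3) a4@(4,0) | pheromone: 13 0 0 0 0 0 / 0 0 0 0 0 0 / 0 0 0 0 0 0 / 0 0 0 0 0 0 / 7 0 0 14 0 0 / 0 0 0 0 0 0
t=5: a0@(4,3) a1@(0,0) a2@(0,0) a3@(4,3) a4@(4,0) | pheromone: 16 0 0 0 0 0 / 0 0 0 0 0 0 / 0 0 0 0 0 0 / 0 0 0 0 0 0 / 8 0 0 17 0 0 / 0 0 0 0 0 0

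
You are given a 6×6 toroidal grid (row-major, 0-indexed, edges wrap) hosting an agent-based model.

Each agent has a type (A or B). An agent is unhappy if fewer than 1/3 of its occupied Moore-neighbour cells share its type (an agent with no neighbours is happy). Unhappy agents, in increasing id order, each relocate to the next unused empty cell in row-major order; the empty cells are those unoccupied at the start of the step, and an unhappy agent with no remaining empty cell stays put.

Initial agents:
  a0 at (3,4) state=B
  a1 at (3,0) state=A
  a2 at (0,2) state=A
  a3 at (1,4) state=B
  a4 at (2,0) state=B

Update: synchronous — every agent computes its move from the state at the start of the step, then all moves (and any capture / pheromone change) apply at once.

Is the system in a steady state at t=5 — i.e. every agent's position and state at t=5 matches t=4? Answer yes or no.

t=1: a0@(3,4):B a1@(0,0):A a2@(0,2):A a3@(1,4):B a4@(0,1):B
t=2: a0@(3,4):B a1@(0,3):A a2@(0,4):A a3@(1,4):B a4@(0,5):B
t=3: (unchanged — steady state)

yes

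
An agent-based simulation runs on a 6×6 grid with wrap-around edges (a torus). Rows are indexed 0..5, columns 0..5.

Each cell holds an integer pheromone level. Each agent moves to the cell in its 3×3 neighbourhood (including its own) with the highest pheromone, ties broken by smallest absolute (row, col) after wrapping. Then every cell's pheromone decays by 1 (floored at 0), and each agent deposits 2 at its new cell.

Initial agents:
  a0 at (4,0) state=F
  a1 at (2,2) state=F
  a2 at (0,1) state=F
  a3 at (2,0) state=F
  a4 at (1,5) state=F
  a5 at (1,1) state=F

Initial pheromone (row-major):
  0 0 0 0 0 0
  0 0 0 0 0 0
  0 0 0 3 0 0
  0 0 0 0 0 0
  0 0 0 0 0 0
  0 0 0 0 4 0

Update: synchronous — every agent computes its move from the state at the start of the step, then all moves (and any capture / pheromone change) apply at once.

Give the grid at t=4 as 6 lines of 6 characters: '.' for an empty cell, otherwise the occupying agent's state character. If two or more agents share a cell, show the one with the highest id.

F.....
......
...F..
F.....
......
......

t=1: a0@(3,0) a1@(2,3) a2@(0,0) a3@(1,0) a4@(0,0) a5@(0,0) | pheromone: 6 0 0 0 0 0 / 2 0 0 0 0 0 / 0 0 0 4 0 0 / 2 0 0 0 0 0 / 0 0 0 0 0 0 / 0 0 0 0 3 0
t=2: a0@(3,0) a1@(2,3) a2@(0,0) a3@(0,0) a4@(0,0) a5@(0,0) | pheromone: 13 0 0 0 0 0 / 1 0 0 0 0 0 / 0 0 0 5 0 0 / 3 0 0 0 0 0 / 0 0 0 0 0 0 / 0 0 0 0 2 0
t=3: a0@(3,0) a1@(2,3) a2@(0,0) a3@(0,0) a4@(0,0) a5@(0,0) | pheromone: 20 0 0 0 0 0 / 0 0 0 0 0 0 / 0 0 0 6 0 0 / 4 0 0 0 0 0 / 0 0 0 0 0 0 / 0 0 0 0 1 0
t=4: a0@(3,0) a1@(2,3) a2@(0,0) a3@(0,0) a4@(0,0) a5@(0,0) | pheromone: 27 0 0 0 0 0 / 0 0 0 0 0 0 / 0 0 0 7 0 0 / 5 0 0 0 0 0 / 0 0 0 0 0 0 / 0 0 0 0 0 0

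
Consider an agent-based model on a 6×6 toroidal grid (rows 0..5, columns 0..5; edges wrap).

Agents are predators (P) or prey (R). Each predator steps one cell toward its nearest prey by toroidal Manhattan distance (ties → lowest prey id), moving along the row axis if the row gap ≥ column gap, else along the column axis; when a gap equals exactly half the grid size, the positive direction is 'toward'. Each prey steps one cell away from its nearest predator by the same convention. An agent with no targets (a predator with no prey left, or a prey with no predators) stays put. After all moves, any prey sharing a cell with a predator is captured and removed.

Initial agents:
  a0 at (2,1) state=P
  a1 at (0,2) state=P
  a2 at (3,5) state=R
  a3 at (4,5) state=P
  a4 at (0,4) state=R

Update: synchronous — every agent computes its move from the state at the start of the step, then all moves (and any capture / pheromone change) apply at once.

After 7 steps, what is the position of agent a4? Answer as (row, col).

(5, 0)

t=1: a0@(2,0):P a1@(0,3):P a2@(2,5):R a3@(3,5):P a4@(0,5):R
t=2: a0@(2,5):P a1@(0,4):P a2@(2,4):R a3@(2,5):P a4@(0,0):R
t=3: a0@(2,4):P a1@(1,4):P a2@(2,3):R a3@(2,4):P a4@(0,1):R
t=4: a0@(2,3):P a1@(2,4):P a2@(2,2):R a3@(2,3):P a4@(0,0):R
t=5: a0@(2,2):P a1@(2,3):P a2@(2,1):R a3@(2,2):P a4@(5,0):R
t=6: a0@(2,1):P a1@(2,2):P a2@(2,0):R a3@(2,1):P a4@(4,0):R
t=7: a0@(2,0):P a1@(2,1):P a2@(2,5):R a3@(2,0):P a4@(5,0):R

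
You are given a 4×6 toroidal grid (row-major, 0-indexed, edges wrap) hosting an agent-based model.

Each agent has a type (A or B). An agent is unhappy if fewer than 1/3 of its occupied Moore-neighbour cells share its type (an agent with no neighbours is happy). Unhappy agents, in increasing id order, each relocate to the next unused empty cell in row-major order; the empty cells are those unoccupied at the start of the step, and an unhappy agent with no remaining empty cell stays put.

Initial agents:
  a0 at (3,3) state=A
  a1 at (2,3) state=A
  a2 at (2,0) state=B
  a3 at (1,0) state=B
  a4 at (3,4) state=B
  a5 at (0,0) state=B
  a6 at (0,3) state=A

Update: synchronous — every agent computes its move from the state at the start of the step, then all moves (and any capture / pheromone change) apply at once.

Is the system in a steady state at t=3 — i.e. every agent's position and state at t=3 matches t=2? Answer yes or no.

t=1: a0@(3,3):A a1@(2,3):A a2@(2,0):B a3@(1,0):B a4@(0,1):B a5@(0,0):B a6@(0,3):A
t=2: (unchanged — steady state)

yes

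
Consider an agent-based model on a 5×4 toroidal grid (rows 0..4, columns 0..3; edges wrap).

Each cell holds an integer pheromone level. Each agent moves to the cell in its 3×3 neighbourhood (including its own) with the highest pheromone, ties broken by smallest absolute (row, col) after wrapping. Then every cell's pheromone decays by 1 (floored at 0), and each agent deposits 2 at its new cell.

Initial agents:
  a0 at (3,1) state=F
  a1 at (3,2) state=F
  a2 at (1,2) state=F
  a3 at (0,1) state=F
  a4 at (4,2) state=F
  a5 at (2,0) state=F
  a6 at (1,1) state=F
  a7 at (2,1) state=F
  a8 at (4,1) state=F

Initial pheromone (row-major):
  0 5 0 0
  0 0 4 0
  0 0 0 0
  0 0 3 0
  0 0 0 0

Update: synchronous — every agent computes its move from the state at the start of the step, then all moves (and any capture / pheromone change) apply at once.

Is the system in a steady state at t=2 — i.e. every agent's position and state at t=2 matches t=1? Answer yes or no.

no

t=1: a0@(3,2) a1@(3,2) a2@(0,1) a3@(0,1) a4@(0,1) a5@(1,0) a6@(0,1) a7@(1,2) a8@(0,1) | pheromone: 0 14 0 0 / 2 0 5 0 / 0 0 0 0 / 0 0 6 0 / 0 0 0 0
t=2: a0@(3,2) a1@(3,2) a2@(0,1) a3@(0,1) a4@(0,1) a5@(0,1) a6@(0,1) a7@(0,1) a8@(0,1) | pheromone: 0 27 0 0 / 1 0 4 0 / 0 0 0 0 / 0 0 9 0 / 0 0 0 0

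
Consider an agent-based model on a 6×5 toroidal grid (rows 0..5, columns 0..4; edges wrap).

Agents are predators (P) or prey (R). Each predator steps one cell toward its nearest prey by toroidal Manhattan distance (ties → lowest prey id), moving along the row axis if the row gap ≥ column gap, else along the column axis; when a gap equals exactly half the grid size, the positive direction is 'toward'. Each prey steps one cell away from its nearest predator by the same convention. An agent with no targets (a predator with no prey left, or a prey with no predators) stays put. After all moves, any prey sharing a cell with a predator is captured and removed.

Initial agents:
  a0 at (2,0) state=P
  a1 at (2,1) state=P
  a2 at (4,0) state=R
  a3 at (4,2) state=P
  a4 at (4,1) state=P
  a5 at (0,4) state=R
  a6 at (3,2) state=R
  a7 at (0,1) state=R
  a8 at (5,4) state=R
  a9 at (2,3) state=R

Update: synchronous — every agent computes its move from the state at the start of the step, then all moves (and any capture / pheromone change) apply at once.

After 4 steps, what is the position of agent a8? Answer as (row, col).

(1, 4)

t=1: a0@(3,0):P a1@(3,1):P a2@(4,4):R a3@(3,2):P a4@(4,0):P a5@(5,4):R a6@(2,2):R a7@(5,1):R a8@(5,0):R a9@(2,2):R
t=2: a0@(4,0):P a1@(2,1):P a2@(4,3):R a3@(2,2):P a4@(4,4):P a5@(0,4):R a6@(1,2):R a7@(0,1):R a8@(0,0):R a9@(1,2):R
t=3: a0@(4,4):P a1@(1,1):P a2@(4,2):R a3@(1,2):P a4@(4,3):P a5@(1,4):R a6@(0,2):R a7@(5,1):R a8@(1,0):R a9@(0,2):R
t=4: a0@(4,3):P a1@(1,0):P a2@(4,1):R a3@(0,2):P a4@(4,2):P a5@(1,3):R a6@(5,2):R a7@(4,1):R a8@(1,4):R a9@(5,2):R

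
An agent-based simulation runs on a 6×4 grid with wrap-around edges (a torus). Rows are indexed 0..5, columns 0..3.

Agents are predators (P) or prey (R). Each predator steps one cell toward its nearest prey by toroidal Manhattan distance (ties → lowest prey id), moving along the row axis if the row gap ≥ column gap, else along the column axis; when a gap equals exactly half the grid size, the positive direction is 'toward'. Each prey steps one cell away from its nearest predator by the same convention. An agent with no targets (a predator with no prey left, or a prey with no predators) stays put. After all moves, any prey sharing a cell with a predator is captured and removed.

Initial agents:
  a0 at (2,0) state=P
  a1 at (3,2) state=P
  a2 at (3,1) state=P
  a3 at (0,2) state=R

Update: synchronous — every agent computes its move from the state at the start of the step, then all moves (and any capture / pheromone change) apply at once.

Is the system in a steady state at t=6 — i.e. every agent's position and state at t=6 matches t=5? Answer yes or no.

no

t=1: a0@(1,0):P a1@(4,2):P a2@(4,1):P a3@(5,2):R
t=2: a0@(0,0):P a1@(5,2):P a2@(5,1):P a3@(0,2):R
t=3: a0@(0,1):P a1@(0,2):P a2@(0,1):P a3@(1,2):R
t=4: a0@(1,1):P a1@(1,2):P a2@(1,1):P a3@(2,2):R
t=5: a0@(2,1):P a1@(2,2):P a2@(2,1):P a3@(3,2):R
t=6: a0@(3,1):P a1@(3,2):P a2@(3,1):P a3@(4,2):R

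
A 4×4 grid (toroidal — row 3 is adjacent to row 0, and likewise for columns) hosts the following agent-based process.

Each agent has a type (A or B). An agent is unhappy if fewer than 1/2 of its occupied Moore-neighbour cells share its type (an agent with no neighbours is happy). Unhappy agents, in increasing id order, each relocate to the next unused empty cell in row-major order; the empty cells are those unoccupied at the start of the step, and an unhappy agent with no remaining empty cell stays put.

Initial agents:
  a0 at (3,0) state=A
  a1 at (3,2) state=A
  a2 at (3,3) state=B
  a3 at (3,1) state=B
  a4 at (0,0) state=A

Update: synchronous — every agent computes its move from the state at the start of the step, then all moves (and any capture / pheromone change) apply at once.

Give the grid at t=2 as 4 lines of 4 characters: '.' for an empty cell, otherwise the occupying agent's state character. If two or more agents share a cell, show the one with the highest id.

t=1: a0@(0,1):A a1@(0,2):A a2@(0,3):B a3@(1,0):B a4@(1,1):A
t=2: a0@(0,1):A a1@(0,2):A a2@(0,3):B a3@(0,0):B a4@(1,1):A

BAAB
.A..
....
....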